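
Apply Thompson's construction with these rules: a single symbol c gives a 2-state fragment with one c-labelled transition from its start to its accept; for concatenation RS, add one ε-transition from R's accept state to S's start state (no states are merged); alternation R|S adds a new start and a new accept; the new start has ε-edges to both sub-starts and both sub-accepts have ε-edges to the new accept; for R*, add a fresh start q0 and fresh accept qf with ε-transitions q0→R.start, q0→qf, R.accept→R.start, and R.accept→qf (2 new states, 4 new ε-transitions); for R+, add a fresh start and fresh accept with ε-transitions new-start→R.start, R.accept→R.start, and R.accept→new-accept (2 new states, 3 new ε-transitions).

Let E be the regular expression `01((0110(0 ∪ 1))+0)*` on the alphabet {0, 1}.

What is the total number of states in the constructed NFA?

24

Recursing over subexpressions:
Each of the 9 symbol leaves contributes a 2-state fragment.
  0 ∪ 1 : 6 states
  0110(0 ∪ 1) : 14 states
  (0110(0 ∪ 1))+ : 16 states
  (0110(0 ∪ 1))+0 : 18 states
  ((0110(0 ∪ 1))+0)* : 20 states
  01((0110(0 ∪ 1))+0)* : 24 states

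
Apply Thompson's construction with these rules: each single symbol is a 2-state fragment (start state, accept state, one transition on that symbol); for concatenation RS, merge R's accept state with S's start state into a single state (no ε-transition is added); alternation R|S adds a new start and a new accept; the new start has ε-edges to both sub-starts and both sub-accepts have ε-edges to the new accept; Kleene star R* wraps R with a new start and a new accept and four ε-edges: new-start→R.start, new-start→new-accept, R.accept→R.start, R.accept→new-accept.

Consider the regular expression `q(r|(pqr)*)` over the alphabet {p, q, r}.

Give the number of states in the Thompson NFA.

11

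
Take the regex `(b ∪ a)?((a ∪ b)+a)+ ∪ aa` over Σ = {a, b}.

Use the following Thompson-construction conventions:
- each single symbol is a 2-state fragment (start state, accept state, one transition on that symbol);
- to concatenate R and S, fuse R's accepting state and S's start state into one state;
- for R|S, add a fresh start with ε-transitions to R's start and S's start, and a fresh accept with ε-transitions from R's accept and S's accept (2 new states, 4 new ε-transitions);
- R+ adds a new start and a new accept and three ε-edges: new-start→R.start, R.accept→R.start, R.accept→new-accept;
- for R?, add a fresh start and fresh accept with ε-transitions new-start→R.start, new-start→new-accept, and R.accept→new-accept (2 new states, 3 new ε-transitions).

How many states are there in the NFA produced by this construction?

23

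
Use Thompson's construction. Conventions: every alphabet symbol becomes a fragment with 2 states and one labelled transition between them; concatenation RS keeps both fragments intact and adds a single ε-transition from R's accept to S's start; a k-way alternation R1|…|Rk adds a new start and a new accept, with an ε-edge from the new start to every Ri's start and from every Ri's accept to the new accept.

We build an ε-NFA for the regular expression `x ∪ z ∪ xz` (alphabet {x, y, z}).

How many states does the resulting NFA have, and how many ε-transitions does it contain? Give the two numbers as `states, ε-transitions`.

Recursing over subexpressions:
Each of the 4 symbol leaves contributes 2 states and 0 ε-transitions.
  xz → 4 states, 1 ε-transition
  x ∪ z ∪ xz → 10 states, 7 ε-transitions

10, 7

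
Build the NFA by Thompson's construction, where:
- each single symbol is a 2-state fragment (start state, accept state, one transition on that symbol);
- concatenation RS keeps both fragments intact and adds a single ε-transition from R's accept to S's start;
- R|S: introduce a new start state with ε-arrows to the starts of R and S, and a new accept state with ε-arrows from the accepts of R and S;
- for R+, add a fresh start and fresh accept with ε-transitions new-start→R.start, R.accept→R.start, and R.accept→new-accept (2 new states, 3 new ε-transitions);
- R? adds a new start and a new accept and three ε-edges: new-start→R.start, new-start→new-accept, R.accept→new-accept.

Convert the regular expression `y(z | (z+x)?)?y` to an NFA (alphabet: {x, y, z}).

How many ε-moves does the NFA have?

Bottom-up over the parse tree:
Each of the 5 symbol leaves contributes 0 ε-transitions.
  z+ = 3 ε-transitions
  z+x = 4 ε-transitions
  (z+x)? = 7 ε-transitions
  z | (z+x)? = 11 ε-transitions
  (z | (z+x)?)? = 14 ε-transitions
  y(z | (z+x)?)?y = 16 ε-transitions

16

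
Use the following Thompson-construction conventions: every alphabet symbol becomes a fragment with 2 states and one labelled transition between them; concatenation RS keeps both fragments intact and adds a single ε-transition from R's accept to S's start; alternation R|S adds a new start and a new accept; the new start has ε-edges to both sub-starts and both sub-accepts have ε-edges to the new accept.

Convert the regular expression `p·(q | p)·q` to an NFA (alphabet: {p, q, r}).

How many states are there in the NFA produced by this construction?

10

By structural recursion:
Each of the 4 symbol leaves contributes a 2-state fragment.
  q | p = 6 states
  p·(q | p)·q = 10 states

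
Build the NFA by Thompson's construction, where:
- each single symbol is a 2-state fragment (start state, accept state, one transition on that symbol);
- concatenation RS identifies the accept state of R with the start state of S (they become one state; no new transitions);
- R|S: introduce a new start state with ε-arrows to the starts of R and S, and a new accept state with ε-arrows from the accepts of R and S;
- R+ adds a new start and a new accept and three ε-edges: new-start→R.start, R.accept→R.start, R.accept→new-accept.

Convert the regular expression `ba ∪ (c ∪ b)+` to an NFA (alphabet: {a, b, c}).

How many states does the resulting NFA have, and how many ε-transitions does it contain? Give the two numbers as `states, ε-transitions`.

13, 11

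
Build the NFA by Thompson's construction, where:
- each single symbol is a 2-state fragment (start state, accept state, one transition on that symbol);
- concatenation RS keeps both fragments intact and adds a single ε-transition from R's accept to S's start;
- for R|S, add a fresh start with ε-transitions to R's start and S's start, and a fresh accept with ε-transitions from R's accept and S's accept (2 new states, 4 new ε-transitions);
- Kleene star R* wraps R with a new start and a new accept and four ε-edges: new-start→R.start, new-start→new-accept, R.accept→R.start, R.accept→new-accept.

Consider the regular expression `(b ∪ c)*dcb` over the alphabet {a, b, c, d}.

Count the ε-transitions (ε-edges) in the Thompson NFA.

11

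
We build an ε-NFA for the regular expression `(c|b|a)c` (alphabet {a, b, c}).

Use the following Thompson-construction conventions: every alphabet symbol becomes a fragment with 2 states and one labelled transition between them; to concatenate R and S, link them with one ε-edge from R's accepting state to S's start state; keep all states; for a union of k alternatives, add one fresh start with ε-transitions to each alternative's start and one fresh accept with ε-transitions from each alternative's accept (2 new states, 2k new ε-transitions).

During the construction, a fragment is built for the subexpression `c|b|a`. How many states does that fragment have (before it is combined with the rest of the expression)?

8

Fragment for `c|b|a`:
Each of the 3 symbol leaves contributes a 2-state fragment.
  c|b|a = 8 states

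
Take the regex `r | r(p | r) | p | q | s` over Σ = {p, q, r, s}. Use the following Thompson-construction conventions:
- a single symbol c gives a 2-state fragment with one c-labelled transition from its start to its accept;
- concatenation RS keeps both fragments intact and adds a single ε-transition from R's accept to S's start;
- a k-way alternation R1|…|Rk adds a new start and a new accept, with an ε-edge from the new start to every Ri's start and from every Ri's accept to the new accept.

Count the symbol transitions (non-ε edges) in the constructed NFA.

7

Bottom-up over the parse tree:
Each of the 7 symbol leaves contributes exactly 1 symbol transition.
  p | r = 2 symbol transitions
  r(p | r) = 3 symbol transitions
  r | r(p | r) | p | q | s = 7 symbol transitions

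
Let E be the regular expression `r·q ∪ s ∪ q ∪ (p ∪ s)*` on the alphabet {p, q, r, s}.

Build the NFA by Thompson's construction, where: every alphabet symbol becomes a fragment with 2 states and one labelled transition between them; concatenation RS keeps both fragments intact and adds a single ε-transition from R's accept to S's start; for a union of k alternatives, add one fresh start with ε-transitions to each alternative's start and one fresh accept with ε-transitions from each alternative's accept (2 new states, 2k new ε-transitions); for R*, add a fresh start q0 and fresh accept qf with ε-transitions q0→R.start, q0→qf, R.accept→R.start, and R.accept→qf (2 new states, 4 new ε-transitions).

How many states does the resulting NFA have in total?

18

Bottom-up over the parse tree:
Each of the 6 symbol leaves contributes a 2-state fragment.
  r·q → 4 states
  p ∪ s → 6 states
  (p ∪ s)* → 8 states
  r·q ∪ s ∪ q ∪ (p ∪ s)* → 18 states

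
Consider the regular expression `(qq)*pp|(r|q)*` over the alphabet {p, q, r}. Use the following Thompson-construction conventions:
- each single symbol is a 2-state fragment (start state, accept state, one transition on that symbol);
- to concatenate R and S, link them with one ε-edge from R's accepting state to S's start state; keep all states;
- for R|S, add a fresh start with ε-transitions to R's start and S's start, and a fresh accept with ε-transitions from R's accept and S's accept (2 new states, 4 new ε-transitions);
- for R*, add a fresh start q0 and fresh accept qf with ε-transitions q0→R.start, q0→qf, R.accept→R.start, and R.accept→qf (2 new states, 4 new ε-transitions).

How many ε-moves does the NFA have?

Building bottom-up:
Each of the 6 symbol leaves contributes 0 ε-transitions.
  qq = 1 ε-transition
  (qq)* = 5 ε-transitions
  (qq)*pp = 7 ε-transitions
  r|q = 4 ε-transitions
  (r|q)* = 8 ε-transitions
  (qq)*pp|(r|q)* = 19 ε-transitions

19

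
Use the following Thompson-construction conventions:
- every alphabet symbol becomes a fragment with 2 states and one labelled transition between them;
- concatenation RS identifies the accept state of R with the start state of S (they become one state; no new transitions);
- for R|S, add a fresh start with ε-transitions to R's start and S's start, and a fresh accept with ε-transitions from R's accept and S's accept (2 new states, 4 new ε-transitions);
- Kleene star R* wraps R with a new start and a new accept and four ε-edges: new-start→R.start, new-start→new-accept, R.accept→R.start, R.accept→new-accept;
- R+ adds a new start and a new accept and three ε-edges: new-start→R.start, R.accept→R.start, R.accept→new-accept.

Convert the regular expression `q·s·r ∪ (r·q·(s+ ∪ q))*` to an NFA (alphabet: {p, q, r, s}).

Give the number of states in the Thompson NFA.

18

Bottom-up over the parse tree:
Each of the 7 symbol leaves contributes a 2-state fragment.
  q·s·r — 4 states
  s+ — 4 states
  s+ ∪ q — 8 states
  r·q·(s+ ∪ q) — 10 states
  (r·q·(s+ ∪ q))* — 12 states
  q·s·r ∪ (r·q·(s+ ∪ q))* — 18 states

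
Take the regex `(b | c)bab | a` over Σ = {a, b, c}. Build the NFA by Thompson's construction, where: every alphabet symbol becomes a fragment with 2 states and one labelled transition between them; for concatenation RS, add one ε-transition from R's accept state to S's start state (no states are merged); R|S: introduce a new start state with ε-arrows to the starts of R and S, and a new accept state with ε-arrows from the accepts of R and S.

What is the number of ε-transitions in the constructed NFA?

11

Per subexpression:
Each of the 6 symbol leaves contributes 0 ε-transitions.
  b | c = 4 ε-transitions
  (b | c)bab = 7 ε-transitions
  (b | c)bab | a = 11 ε-transitions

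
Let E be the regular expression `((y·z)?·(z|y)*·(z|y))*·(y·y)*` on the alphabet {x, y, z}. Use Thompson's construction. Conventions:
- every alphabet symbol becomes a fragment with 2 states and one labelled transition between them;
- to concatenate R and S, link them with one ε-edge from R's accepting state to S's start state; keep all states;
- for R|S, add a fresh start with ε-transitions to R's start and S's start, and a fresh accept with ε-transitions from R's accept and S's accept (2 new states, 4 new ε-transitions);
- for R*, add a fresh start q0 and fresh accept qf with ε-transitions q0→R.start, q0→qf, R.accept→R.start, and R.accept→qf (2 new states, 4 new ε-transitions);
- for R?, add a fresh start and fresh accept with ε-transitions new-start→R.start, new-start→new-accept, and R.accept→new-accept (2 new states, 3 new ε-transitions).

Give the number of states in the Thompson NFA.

Recursing over subexpressions:
Each of the 8 symbol leaves contributes a 2-state fragment.
  y·z → 4 states
  (y·z)? → 6 states
  z|y → 6 states
  (z|y)* → 8 states
  z|y → 6 states
  (y·z)?·(z|y)*·(z|y) → 20 states
  ((y·z)?·(z|y)*·(z|y))* → 22 states
  y·y → 4 states
  (y·y)* → 6 states
  ((y·z)?·(z|y)*·(z|y))*·(y·y)* → 28 states

28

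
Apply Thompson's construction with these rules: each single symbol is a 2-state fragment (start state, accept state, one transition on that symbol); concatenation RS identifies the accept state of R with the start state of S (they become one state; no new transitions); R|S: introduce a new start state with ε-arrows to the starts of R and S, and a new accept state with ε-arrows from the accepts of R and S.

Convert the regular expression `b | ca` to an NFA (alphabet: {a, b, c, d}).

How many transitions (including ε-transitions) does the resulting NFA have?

7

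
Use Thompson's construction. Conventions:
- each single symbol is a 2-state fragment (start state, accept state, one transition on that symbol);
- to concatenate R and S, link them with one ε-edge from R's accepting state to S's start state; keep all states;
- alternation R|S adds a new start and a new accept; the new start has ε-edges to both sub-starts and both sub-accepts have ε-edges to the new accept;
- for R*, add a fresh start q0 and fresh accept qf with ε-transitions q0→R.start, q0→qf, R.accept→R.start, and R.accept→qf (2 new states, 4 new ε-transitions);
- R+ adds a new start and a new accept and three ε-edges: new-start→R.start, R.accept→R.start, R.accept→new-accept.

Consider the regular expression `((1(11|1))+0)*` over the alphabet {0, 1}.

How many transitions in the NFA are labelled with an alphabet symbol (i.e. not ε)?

Recursing over subexpressions:
Each of the 5 symbol leaves contributes exactly 1 symbol transition.
  11 — 2 symbol transitions
  11|1 — 3 symbol transitions
  1(11|1) — 4 symbol transitions
  (1(11|1))+ — 4 symbol transitions
  (1(11|1))+0 — 5 symbol transitions
  ((1(11|1))+0)* — 5 symbol transitions

5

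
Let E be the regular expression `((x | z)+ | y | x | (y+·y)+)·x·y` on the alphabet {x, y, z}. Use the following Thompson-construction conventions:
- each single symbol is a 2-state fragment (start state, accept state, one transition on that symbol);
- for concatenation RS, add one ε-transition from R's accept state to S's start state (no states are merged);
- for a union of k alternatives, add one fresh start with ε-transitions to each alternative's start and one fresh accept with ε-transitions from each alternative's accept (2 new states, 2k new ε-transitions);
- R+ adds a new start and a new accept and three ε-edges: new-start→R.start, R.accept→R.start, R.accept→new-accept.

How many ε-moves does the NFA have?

24

Bottom-up over the parse tree:
Each of the 8 symbol leaves contributes 0 ε-transitions.
  x | z — 4 ε-transitions
  (x | z)+ — 7 ε-transitions
  y+ — 3 ε-transitions
  y+·y — 4 ε-transitions
  (y+·y)+ — 7 ε-transitions
  (x | z)+ | y | x | (y+·y)+ — 22 ε-transitions
  ((x | z)+ | y | x | (y+·y)+)·x·y — 24 ε-transitions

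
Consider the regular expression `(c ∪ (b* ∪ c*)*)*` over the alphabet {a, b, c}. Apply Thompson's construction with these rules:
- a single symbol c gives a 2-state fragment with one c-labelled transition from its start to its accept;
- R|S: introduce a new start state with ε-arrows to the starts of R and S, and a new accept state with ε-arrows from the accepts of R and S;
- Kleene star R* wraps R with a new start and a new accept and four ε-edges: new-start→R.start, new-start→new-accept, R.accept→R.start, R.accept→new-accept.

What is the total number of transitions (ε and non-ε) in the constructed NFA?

27

Recursing over subexpressions:
Each of the 3 symbol leaves contributes 1 transition (1 symbol, 0 ε).
  b* : 5 transitions (1 symbol, 4 ε)
  c* : 5 transitions (1 symbol, 4 ε)
  b* ∪ c* : 14 transitions (2 symbol, 12 ε)
  (b* ∪ c*)* : 18 transitions (2 symbol, 16 ε)
  c ∪ (b* ∪ c*)* : 23 transitions (3 symbol, 20 ε)
  (c ∪ (b* ∪ c*)*)* : 27 transitions (3 symbol, 24 ε)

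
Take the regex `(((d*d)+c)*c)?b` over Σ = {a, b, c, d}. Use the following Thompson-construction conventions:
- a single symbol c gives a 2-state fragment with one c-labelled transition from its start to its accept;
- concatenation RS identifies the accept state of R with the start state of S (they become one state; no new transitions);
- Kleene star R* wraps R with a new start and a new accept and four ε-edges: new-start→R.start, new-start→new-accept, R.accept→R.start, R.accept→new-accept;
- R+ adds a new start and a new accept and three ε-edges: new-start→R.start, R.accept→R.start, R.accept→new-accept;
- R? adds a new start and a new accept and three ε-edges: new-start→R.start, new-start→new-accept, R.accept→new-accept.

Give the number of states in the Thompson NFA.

Bottom-up over the parse tree:
Each of the 5 symbol leaves contributes a 2-state fragment.
  d* : 4 states
  d*d : 5 states
  (d*d)+ : 7 states
  (d*d)+c : 8 states
  ((d*d)+c)* : 10 states
  ((d*d)+c)*c : 11 states
  (((d*d)+c)*c)? : 13 states
  (((d*d)+c)*c)?b : 14 states

14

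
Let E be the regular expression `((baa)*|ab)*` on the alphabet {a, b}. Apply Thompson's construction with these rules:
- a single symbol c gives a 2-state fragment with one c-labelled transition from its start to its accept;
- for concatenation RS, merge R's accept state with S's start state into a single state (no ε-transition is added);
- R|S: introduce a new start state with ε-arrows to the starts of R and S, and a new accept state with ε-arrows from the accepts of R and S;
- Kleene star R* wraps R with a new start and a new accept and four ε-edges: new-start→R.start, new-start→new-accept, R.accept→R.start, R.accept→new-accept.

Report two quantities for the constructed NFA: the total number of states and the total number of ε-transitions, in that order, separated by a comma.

13, 12

Per subexpression:
Each of the 5 symbol leaves contributes 2 states and 0 ε-transitions.
  baa → 4 states, 0 ε-transitions
  (baa)* → 6 states, 4 ε-transitions
  ab → 3 states, 0 ε-transitions
  (baa)*|ab → 11 states, 8 ε-transitions
  ((baa)*|ab)* → 13 states, 12 ε-transitions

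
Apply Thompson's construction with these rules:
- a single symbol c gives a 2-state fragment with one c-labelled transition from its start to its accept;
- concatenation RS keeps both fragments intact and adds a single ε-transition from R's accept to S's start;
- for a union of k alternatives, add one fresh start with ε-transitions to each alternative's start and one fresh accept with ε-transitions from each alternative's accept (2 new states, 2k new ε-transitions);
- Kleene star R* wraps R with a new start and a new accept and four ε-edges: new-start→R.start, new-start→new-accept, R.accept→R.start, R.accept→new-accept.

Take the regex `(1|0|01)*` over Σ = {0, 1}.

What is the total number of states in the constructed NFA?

12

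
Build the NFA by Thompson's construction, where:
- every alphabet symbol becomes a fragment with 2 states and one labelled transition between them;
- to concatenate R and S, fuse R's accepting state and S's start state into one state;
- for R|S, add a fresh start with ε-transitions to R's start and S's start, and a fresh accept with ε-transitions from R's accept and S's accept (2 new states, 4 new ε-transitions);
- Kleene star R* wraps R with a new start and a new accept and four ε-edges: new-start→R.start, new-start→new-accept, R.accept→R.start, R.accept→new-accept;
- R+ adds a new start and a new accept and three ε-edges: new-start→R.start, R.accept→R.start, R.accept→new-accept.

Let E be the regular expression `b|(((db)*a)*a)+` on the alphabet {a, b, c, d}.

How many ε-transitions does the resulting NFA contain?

Per subexpression:
Each of the 5 symbol leaves contributes 0 ε-transitions.
  db : 0 ε-transitions
  (db)* : 4 ε-transitions
  (db)*a : 4 ε-transitions
  ((db)*a)* : 8 ε-transitions
  ((db)*a)*a : 8 ε-transitions
  (((db)*a)*a)+ : 11 ε-transitions
  b|(((db)*a)*a)+ : 15 ε-transitions

15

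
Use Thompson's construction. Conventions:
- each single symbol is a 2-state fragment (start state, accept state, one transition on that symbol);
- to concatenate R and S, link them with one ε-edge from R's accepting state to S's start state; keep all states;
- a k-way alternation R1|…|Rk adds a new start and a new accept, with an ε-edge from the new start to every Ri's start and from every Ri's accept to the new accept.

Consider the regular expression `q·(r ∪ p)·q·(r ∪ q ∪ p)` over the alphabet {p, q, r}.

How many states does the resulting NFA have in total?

18

Recursing over subexpressions:
Each of the 7 symbol leaves contributes a 2-state fragment.
  r ∪ p — 6 states
  r ∪ q ∪ p — 8 states
  q·(r ∪ p)·q·(r ∪ q ∪ p) — 18 states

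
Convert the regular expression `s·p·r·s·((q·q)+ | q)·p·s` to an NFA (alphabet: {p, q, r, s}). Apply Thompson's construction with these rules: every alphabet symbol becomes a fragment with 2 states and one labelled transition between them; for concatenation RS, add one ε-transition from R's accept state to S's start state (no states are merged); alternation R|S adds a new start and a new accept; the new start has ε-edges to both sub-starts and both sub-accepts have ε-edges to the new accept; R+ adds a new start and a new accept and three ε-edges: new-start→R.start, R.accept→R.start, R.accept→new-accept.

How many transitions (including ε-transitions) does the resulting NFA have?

Recursing over subexpressions:
Each of the 9 symbol leaves contributes 1 transition (1 symbol, 0 ε).
  q·q : 3 transitions (2 symbol, 1 ε)
  (q·q)+ : 6 transitions (2 symbol, 4 ε)
  (q·q)+ | q : 11 transitions (3 symbol, 8 ε)
  s·p·r·s·((q·q)+ | q)·p·s : 23 transitions (9 symbol, 14 ε)

23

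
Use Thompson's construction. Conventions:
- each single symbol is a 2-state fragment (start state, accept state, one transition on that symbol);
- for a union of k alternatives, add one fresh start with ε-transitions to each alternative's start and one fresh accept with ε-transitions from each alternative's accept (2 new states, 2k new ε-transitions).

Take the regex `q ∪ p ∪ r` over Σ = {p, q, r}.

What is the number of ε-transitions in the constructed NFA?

6

By structural recursion:
Each of the 3 symbol leaves contributes 0 ε-transitions.
  q ∪ p ∪ r : 6 ε-transitions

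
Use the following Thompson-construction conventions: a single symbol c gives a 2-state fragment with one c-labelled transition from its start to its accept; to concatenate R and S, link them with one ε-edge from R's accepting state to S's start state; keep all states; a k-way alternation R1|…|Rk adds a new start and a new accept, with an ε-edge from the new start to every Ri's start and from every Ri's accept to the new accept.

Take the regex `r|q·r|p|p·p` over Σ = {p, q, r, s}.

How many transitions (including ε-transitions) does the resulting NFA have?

16

By structural recursion:
Each of the 6 symbol leaves contributes 1 transition (1 symbol, 0 ε).
  q·r = 3 transitions (2 symbol, 1 ε)
  p·p = 3 transitions (2 symbol, 1 ε)
  r|q·r|p|p·p = 16 transitions (6 symbol, 10 ε)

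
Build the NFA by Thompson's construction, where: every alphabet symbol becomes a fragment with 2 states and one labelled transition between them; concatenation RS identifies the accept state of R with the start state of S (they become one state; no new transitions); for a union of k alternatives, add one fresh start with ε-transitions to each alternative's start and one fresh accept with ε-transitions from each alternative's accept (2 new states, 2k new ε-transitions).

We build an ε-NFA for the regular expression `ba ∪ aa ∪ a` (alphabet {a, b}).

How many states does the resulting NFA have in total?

Bottom-up over the parse tree:
Each of the 5 symbol leaves contributes a 2-state fragment.
  ba → 3 states
  aa → 3 states
  ba ∪ aa ∪ a → 10 states

10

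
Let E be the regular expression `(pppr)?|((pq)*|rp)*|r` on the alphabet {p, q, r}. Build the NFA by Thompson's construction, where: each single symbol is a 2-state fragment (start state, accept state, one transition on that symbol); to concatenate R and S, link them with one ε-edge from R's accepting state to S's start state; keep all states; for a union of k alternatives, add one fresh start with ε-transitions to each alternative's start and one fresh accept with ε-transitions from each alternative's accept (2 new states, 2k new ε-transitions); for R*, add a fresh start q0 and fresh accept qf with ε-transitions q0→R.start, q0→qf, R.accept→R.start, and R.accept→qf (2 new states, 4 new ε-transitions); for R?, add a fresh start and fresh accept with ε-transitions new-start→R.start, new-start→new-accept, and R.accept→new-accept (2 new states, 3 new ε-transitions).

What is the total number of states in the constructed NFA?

Per subexpression:
Each of the 9 symbol leaves contributes a 2-state fragment.
  pppr = 8 states
  (pppr)? = 10 states
  pq = 4 states
  (pq)* = 6 states
  rp = 4 states
  (pq)*|rp = 12 states
  ((pq)*|rp)* = 14 states
  (pppr)?|((pq)*|rp)*|r = 28 states

28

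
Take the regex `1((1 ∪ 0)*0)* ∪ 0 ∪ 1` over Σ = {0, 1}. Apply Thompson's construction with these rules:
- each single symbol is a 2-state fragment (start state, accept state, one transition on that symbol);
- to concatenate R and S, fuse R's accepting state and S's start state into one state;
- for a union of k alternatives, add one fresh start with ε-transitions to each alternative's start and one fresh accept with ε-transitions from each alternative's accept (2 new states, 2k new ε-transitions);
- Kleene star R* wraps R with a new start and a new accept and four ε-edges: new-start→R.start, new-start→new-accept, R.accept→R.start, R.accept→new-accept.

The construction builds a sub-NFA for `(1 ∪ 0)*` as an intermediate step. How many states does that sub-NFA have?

8

Fragment for `(1 ∪ 0)*`:
Each of the 2 symbol leaves contributes a 2-state fragment.
  1 ∪ 0 = 6 states
  (1 ∪ 0)* = 8 states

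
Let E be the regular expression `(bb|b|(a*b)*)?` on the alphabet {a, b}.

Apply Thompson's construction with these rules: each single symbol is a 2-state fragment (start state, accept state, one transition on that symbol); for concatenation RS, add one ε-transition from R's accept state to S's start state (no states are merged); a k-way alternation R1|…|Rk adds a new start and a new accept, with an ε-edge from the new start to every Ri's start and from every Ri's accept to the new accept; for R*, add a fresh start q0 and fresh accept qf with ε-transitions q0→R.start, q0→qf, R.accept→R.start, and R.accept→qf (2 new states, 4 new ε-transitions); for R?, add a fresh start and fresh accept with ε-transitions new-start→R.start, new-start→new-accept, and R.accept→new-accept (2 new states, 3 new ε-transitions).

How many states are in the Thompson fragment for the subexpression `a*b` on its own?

Fragment for `a*b`:
Each of the 2 symbol leaves contributes a 2-state fragment.
  a* → 4 states
  a*b → 6 states

6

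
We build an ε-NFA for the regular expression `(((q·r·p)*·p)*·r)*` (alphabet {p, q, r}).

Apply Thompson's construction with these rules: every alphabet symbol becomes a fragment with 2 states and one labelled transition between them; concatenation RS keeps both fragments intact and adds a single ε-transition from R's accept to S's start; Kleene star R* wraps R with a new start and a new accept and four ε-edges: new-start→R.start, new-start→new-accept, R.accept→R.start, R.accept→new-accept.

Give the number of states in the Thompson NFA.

Recursing over subexpressions:
Each of the 5 symbol leaves contributes a 2-state fragment.
  q·r·p → 6 states
  (q·r·p)* → 8 states
  (q·r·p)*·p → 10 states
  ((q·r·p)*·p)* → 12 states
  ((q·r·p)*·p)*·r → 14 states
  (((q·r·p)*·p)*·r)* → 16 states

16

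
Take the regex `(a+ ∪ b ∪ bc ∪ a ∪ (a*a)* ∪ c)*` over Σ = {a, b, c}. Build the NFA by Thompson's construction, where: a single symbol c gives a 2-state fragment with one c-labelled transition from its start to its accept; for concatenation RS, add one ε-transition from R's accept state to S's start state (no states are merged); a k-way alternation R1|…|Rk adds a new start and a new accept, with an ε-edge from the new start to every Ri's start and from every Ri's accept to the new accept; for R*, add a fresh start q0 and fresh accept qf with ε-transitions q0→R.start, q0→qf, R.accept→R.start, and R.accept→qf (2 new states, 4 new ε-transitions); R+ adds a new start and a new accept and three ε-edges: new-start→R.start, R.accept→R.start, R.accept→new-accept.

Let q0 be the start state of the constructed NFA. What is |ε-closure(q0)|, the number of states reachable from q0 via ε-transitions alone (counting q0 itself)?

16

Work bottom-up. For each fragment F, track |ε-closure(F.start)| and whether F's accept lies in that closure (i.e. whether F accepts ε). A single-symbol fragment has closure size 1 and does not accept ε.
  a+ : |closure| = 1 + 1 = 2 (the body doesn't accept ε, so the new accept is not reached)
  bc : same as the first factor's closure: |closure| = 1
  a* : |closure| = 1 (new start) + 1 (body) + 1 (new accept) = 3
  a*a : the left operand accepts ε, so the closure extends into the next operand (via the concat ε-link); |closure| = 3 + 1 = 4
  (a*a)* : new start has ε-edges to the inner start and to the new accept, so |closure| = 2 + 4 = 6
  a+ ∪ b ∪ bc ∪ a ∪ (a*a)* ∪ c : new start ε-reaches every alternative's start; at least one alternative accepts ε, so the union's new accept is reached too: |closure| = 1 + 2 + 1 + 1 + 1 + 6 + 1 + 1 = 14
  (a+ ∪ b ∪ bc ∪ a ∪ (a*a)* ∪ c)* : the star's fresh start ε-reaches both the body's start and the fresh accept: |closure| = 2 + 14 = 16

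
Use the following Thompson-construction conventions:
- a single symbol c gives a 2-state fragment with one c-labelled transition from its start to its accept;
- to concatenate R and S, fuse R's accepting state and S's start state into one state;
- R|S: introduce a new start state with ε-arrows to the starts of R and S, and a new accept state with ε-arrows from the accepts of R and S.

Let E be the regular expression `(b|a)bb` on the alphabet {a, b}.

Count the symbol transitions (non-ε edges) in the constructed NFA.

Per subexpression:
Each of the 4 symbol leaves contributes exactly 1 symbol transition.
  b|a : 2 symbol transitions
  (b|a)bb : 4 symbol transitions

4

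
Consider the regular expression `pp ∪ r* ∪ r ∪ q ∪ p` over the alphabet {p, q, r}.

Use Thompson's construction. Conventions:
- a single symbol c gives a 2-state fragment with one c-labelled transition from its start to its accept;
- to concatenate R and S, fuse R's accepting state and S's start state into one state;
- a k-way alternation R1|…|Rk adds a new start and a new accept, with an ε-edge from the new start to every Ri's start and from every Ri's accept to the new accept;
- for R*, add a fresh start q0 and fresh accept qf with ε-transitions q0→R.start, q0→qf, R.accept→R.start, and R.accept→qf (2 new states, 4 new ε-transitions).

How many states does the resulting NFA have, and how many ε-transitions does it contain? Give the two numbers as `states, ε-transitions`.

15, 14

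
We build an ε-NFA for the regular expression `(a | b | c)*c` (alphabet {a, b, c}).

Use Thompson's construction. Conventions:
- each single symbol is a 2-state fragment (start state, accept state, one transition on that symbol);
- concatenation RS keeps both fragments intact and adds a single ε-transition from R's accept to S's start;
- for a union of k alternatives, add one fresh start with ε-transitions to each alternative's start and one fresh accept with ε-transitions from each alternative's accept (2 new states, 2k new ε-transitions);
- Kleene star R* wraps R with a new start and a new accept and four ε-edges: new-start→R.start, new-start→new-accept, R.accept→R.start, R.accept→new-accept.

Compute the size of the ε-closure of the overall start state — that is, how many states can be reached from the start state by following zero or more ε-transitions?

7

Work bottom-up. For each fragment F, track |ε-closure(F.start)| and whether F's accept lies in that closure (i.e. whether F accepts ε). A single-symbol fragment has closure size 1 and does not accept ε.
  a | b | c : new start ε-reaches every alternative's start; none of them accept ε, so the new accept is not reached: |closure| = 1 + 1 + 1 + 1 = 4
  (a | b | c)* : the star's fresh start ε-reaches both the body's start and the fresh accept: |closure| = 2 + 4 = 6
  (a | b | c)*c : the left operand accepts ε, so the closure extends into the next operand (via the concat ε-link); |closure| = 6 + 1 = 7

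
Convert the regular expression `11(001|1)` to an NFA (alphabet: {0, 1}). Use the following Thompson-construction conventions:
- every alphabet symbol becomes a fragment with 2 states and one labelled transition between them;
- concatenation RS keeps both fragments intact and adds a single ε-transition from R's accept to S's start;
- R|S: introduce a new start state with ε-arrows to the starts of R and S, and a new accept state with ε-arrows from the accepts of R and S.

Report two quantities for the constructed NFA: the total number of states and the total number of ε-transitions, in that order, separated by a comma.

14, 8

Per subexpression:
Each of the 6 symbol leaves contributes 2 states and 0 ε-transitions.
  001 — 6 states, 2 ε-transitions
  001|1 — 10 states, 6 ε-transitions
  11(001|1) — 14 states, 8 ε-transitions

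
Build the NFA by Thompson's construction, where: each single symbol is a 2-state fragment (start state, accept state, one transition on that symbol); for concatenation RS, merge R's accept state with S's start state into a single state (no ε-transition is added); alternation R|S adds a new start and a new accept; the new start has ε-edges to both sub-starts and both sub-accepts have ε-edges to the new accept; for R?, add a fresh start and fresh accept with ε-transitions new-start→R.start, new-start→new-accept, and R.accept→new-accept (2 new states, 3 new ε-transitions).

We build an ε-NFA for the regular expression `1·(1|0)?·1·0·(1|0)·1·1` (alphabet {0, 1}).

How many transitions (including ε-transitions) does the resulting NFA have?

20

By structural recursion:
Each of the 9 symbol leaves contributes 1 transition (1 symbol, 0 ε).
  1|0 — 6 transitions (2 symbol, 4 ε)
  (1|0)? — 9 transitions (2 symbol, 7 ε)
  1|0 — 6 transitions (2 symbol, 4 ε)
  1·(1|0)?·1·0·(1|0)·1·1 — 20 transitions (9 symbol, 11 ε)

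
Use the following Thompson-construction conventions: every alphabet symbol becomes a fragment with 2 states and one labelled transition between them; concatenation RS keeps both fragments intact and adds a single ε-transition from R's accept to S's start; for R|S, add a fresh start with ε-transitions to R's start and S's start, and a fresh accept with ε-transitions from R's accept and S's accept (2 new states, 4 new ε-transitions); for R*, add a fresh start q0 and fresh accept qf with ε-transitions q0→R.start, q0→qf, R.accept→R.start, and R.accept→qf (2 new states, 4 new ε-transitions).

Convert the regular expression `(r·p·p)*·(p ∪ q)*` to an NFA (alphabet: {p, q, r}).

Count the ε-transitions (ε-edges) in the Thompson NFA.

15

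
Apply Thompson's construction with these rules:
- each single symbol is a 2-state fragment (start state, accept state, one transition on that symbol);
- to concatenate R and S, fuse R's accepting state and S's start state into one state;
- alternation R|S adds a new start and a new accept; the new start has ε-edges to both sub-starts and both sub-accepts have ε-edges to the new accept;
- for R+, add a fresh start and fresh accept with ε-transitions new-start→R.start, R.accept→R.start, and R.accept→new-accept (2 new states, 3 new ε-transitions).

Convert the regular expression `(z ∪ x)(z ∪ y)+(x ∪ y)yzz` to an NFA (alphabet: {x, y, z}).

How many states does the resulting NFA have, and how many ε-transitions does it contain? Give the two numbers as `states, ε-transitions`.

21, 15

Building bottom-up:
Each of the 9 symbol leaves contributes 2 states and 0 ε-transitions.
  z ∪ x → 6 states, 4 ε-transitions
  z ∪ y → 6 states, 4 ε-transitions
  (z ∪ y)+ → 8 states, 7 ε-transitions
  x ∪ y → 6 states, 4 ε-transitions
  (z ∪ x)(z ∪ y)+(x ∪ y)yzz → 21 states, 15 ε-transitions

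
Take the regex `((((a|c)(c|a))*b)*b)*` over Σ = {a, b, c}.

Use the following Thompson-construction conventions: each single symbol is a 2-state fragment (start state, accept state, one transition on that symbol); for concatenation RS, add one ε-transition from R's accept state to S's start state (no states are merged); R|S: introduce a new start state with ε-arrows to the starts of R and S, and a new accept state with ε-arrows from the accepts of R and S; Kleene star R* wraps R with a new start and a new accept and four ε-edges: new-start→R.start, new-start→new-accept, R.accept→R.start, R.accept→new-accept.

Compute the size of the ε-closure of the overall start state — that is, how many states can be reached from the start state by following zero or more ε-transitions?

Let C(F) = |ε-closure(F.start)| within fragment F, and note whether F accepts ε. Symbol fragments have C = 1 and do not accept ε. Then:
  a|c → |closure| = 1 + 1 + 1 = 3 (the new accept is not ε-reachable since no branch accepts ε)
  c|a → new start ε-reaches every alternative's start; none of them accept ε, so the new accept is not reached: |closure| = 1 + 1 + 1 = 3
  (a|c)(c|a) → |closure| equals the left operand's closure size = 3 (its accept is not ε-reachable, so the closure stops there)
  ((a|c)(c|a))* → |closure| = 1 (new start) + 3 (body) + 1 (new accept) = 5
  ((a|c)(c|a))*b → the left operand accepts ε, so the closure extends into the next operand (via the concat ε-link); |closure| = 5 + 1 = 6
  (((a|c)(c|a))*b)* → the star's fresh start ε-reaches both the body's start and the fresh accept: |closure| = 2 + 6 = 8
  (((a|c)(c|a))*b)*b → |closure| = 8 + 1 = 9 (closure spills across the concat boundary because the left factor accepts ε)
  ((((a|c)(c|a))*b)*b)* → the star's fresh start ε-reaches both the body's start and the fresh accept: |closure| = 2 + 9 = 11

11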